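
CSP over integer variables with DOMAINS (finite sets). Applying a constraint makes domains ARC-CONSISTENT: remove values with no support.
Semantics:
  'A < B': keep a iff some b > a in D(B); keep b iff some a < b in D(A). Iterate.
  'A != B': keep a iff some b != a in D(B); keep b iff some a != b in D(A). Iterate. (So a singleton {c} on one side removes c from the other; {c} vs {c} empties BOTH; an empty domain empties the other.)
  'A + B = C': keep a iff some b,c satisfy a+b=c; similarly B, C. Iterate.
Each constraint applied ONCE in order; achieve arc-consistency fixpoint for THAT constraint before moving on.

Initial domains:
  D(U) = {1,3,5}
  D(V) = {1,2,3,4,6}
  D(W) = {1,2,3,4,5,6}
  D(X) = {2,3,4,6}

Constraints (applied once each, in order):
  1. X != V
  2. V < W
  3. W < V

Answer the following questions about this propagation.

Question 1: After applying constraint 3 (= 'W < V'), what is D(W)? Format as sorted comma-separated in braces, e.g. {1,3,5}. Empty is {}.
Answer: {2,3}

Derivation:
Constraint 1 (X != V) on D(X)={2,3,4,6} D(V)={1,2,3,4,6}: no change
Constraint 2 (V < W) on D(V)={1,2,3,4,6} D(W)={1,2,3,4,5,6}: V {1,2,3,4,6}->{1,2,3,4}; W {1,2,3,4,5,6}->{2,3,4,5,6}
Constraint 3 (W < V) on D(W)={2,3,4,5,6} D(V)={1,2,3,4}: W {2,3,4,5,6}->{2,3}; V {1,2,3,4}->{3,4}
So after constraint 3: D(W) = {2,3}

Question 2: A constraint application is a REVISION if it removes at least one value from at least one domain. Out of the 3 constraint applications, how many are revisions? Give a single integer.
Answer: 2

Derivation:
Constraint 1 (X != V) on D(X)={2,3,4,6} D(V)={1,2,3,4,6}: no change => not a revision
Constraint 2 (V < W) on D(V)={1,2,3,4,6} D(W)={1,2,3,4,5,6}: V {1,2,3,4,6}->{1,2,3,4}; W {1,2,3,4,5,6}->{2,3,4,5,6} => REVISION
Constraint 3 (W < V) on D(W)={2,3,4,5,6} D(V)={1,2,3,4}: W {2,3,4,5,6}->{2,3}; V {1,2,3,4}->{3,4} => REVISION
Total revisions = 2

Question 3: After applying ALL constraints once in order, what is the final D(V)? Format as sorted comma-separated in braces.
Constraint 1 (X != V) on D(X)={2,3,4,6} D(V)={1,2,3,4,6}: no change
Constraint 2 (V < W) on D(V)={1,2,3,4,6} D(W)={1,2,3,4,5,6}: V {1,2,3,4,6}->{1,2,3,4}; W {1,2,3,4,5,6}->{2,3,4,5,6}
Constraint 3 (W < V) on D(W)={2,3,4,5,6} D(V)={1,2,3,4}: W {2,3,4,5,6}->{2,3}; V {1,2,3,4}->{3,4}
So after all 3 constraints: D(V) = {3,4}

Answer: {3,4}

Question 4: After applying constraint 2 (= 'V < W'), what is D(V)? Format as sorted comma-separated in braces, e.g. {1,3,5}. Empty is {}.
Answer: {1,2,3,4}

Derivation:
Constraint 1 (X != V) on D(X)={2,3,4,6} D(V)={1,2,3,4,6}: no change
Constraint 2 (V < W) on D(V)={1,2,3,4,6} D(W)={1,2,3,4,5,6}: V {1,2,3,4,6}->{1,2,3,4}; W {1,2,3,4,5,6}->{2,3,4,5,6}
So after constraint 2: D(V) = {1,2,3,4}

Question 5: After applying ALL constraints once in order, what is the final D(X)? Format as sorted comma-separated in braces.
Constraint 1 (X != V) on D(X)={2,3,4,6} D(V)={1,2,3,4,6}: no change
Constraint 2 (V < W) on D(V)={1,2,3,4,6} D(W)={1,2,3,4,5,6}: V {1,2,3,4,6}->{1,2,3,4}; W {1,2,3,4,5,6}->{2,3,4,5,6}
Constraint 3 (W < V) on D(W)={2,3,4,5,6} D(V)={1,2,3,4}: W {2,3,4,5,6}->{2,3}; V {1,2,3,4}->{3,4}
So after all 3 constraints: D(X) = {2,3,4,6}

Answer: {2,3,4,6}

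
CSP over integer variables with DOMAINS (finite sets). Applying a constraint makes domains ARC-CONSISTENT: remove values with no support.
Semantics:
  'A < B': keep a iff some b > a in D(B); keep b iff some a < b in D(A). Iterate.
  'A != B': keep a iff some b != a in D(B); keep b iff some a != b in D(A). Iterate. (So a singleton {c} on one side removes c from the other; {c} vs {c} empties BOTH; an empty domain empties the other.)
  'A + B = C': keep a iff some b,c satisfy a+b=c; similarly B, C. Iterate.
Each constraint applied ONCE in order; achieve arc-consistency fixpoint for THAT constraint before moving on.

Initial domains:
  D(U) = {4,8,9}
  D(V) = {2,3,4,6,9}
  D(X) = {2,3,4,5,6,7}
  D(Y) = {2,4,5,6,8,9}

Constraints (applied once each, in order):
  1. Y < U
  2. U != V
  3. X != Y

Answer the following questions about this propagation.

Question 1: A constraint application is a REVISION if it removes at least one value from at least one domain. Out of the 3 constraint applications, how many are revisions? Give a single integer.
Answer: 1

Derivation:
Constraint 1 (Y < U) on D(Y)={2,4,5,6,8,9} D(U)={4,8,9}: Y {2,4,5,6,8,9}->{2,4,5,6,8} => REVISION
Constraint 2 (U != V) on D(U)={4,8,9} D(V)={2,3,4,6,9}: no change => not a revision
Constraint 3 (X != Y) on D(X)={2,3,4,5,6,7} D(Y)={2,4,5,6,8}: no change => not a revision
Total revisions = 1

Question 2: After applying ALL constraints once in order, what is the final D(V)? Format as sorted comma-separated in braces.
Constraint 1 (Y < U) on D(Y)={2,4,5,6,8,9} D(U)={4,8,9}: Y {2,4,5,6,8,9}->{2,4,5,6,8}
Constraint 2 (U != V) on D(U)={4,8,9} D(V)={2,3,4,6,9}: no change
Constraint 3 (X != Y) on D(X)={2,3,4,5,6,7} D(Y)={2,4,5,6,8}: no change
So after all 3 constraints: D(V) = {2,3,4,6,9}

Answer: {2,3,4,6,9}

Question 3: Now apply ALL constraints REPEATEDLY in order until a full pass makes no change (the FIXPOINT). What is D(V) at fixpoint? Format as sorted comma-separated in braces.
Answer: {2,3,4,6,9}

Derivation:
pass 0 (initial): D(V)={2,3,4,6,9}
pass 1: Y {2,4,5,6,8,9}->{2,4,5,6,8}
pass 2: no change
Fixpoint after 2 passes: D(V) = {2,3,4,6,9}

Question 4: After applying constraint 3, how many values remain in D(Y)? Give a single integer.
Constraint 1 (Y < U) on D(Y)={2,4,5,6,8,9} D(U)={4,8,9}: Y {2,4,5,6,8,9}->{2,4,5,6,8}
Constraint 2 (U != V) on D(U)={4,8,9} D(V)={2,3,4,6,9}: no change
Constraint 3 (X != Y) on D(X)={2,3,4,5,6,7} D(Y)={2,4,5,6,8}: no change
So after constraint 3: D(Y)={2,4,5,6,8}, size = 5

Answer: 5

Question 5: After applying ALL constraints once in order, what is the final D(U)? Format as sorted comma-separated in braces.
Constraint 1 (Y < U) on D(Y)={2,4,5,6,8,9} D(U)={4,8,9}: Y {2,4,5,6,8,9}->{2,4,5,6,8}
Constraint 2 (U != V) on D(U)={4,8,9} D(V)={2,3,4,6,9}: no change
Constraint 3 (X != Y) on D(X)={2,3,4,5,6,7} D(Y)={2,4,5,6,8}: no change
So after all 3 constraints: D(U) = {4,8,9}

Answer: {4,8,9}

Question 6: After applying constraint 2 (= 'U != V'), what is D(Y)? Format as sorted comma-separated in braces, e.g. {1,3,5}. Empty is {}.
Answer: {2,4,5,6,8}

Derivation:
Constraint 1 (Y < U) on D(Y)={2,4,5,6,8,9} D(U)={4,8,9}: Y {2,4,5,6,8,9}->{2,4,5,6,8}
Constraint 2 (U != V) on D(U)={4,8,9} D(V)={2,3,4,6,9}: no change
So after constraint 2: D(Y) = {2,4,5,6,8}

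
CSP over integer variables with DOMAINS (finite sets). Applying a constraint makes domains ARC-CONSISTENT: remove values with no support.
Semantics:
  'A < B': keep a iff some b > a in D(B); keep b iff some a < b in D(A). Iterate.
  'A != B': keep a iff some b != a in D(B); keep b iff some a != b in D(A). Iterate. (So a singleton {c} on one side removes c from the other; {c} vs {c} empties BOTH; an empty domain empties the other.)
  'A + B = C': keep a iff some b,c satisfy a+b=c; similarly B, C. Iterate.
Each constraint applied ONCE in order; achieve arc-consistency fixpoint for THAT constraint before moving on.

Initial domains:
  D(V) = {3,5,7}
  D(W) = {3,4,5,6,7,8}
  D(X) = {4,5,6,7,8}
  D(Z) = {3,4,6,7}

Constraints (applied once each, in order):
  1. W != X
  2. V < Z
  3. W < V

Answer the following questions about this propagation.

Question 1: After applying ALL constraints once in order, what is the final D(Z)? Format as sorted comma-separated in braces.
Answer: {4,6,7}

Derivation:
Constraint 1 (W != X) on D(W)={3,4,5,6,7,8} D(X)={4,5,6,7,8}: no change
Constraint 2 (V < Z) on D(V)={3,5,7} D(Z)={3,4,6,7}: V {3,5,7}->{3,5}; Z {3,4,6,7}->{4,6,7}
Constraint 3 (W < V) on D(W)={3,4,5,6,7,8} D(V)={3,5}: W {3,4,5,6,7,8}->{3,4}; V {3,5}->{5}
So after all 3 constraints: D(Z) = {4,6,7}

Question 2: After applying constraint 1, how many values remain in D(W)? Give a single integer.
Answer: 6

Derivation:
Constraint 1 (W != X) on D(W)={3,4,5,6,7,8} D(X)={4,5,6,7,8}: no change
So after constraint 1: D(W)={3,4,5,6,7,8}, size = 6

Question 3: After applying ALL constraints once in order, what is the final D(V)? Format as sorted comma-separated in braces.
Answer: {5}

Derivation:
Constraint 1 (W != X) on D(W)={3,4,5,6,7,8} D(X)={4,5,6,7,8}: no change
Constraint 2 (V < Z) on D(V)={3,5,7} D(Z)={3,4,6,7}: V {3,5,7}->{3,5}; Z {3,4,6,7}->{4,6,7}
Constraint 3 (W < V) on D(W)={3,4,5,6,7,8} D(V)={3,5}: W {3,4,5,6,7,8}->{3,4}; V {3,5}->{5}
So after all 3 constraints: D(V) = {5}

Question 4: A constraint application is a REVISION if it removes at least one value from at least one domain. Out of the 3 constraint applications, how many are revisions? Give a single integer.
Answer: 2

Derivation:
Constraint 1 (W != X) on D(W)={3,4,5,6,7,8} D(X)={4,5,6,7,8}: no change => not a revision
Constraint 2 (V < Z) on D(V)={3,5,7} D(Z)={3,4,6,7}: V {3,5,7}->{3,5}; Z {3,4,6,7}->{4,6,7} => REVISION
Constraint 3 (W < V) on D(W)={3,4,5,6,7,8} D(V)={3,5}: W {3,4,5,6,7,8}->{3,4}; V {3,5}->{5} => REVISION
Total revisions = 2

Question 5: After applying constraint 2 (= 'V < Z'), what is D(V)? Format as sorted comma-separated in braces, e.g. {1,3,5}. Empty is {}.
Answer: {3,5}

Derivation:
Constraint 1 (W != X) on D(W)={3,4,5,6,7,8} D(X)={4,5,6,7,8}: no change
Constraint 2 (V < Z) on D(V)={3,5,7} D(Z)={3,4,6,7}: V {3,5,7}->{3,5}; Z {3,4,6,7}->{4,6,7}
So after constraint 2: D(V) = {3,5}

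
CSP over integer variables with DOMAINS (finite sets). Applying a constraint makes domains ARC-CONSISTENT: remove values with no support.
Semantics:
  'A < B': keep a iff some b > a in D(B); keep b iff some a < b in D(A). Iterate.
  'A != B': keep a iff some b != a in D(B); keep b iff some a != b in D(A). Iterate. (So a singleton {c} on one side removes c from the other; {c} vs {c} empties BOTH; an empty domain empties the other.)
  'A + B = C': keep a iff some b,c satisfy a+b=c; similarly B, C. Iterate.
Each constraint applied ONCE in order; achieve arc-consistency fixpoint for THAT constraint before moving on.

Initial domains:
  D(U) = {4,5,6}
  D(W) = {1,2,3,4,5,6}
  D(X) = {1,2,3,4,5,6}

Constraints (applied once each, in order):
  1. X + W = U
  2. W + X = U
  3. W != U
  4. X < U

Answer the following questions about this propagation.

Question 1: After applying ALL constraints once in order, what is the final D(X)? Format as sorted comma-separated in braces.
Constraint 1 (X + W = U) on D(X)={1,2,3,4,5,6} D(W)={1,2,3,4,5,6} D(U)={4,5,6}: X {1,2,3,4,5,6}->{1,2,3,4,5}; W {1,2,3,4,5,6}->{1,2,3,4,5}
Constraint 2 (W + X = U) on D(W)={1,2,3,4,5} D(X)={1,2,3,4,5} D(U)={4,5,6}: no change
Constraint 3 (W != U) on D(W)={1,2,3,4,5} D(U)={4,5,6}: no change
Constraint 4 (X < U) on D(X)={1,2,3,4,5} D(U)={4,5,6}: no change
So after all 4 constraints: D(X) = {1,2,3,4,5}

Answer: {1,2,3,4,5}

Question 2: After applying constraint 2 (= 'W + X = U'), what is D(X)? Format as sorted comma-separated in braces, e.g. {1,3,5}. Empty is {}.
Answer: {1,2,3,4,5}

Derivation:
Constraint 1 (X + W = U) on D(X)={1,2,3,4,5,6} D(W)={1,2,3,4,5,6} D(U)={4,5,6}: X {1,2,3,4,5,6}->{1,2,3,4,5}; W {1,2,3,4,5,6}->{1,2,3,4,5}
Constraint 2 (W + X = U) on D(W)={1,2,3,4,5} D(X)={1,2,3,4,5} D(U)={4,5,6}: no change
So after constraint 2: D(X) = {1,2,3,4,5}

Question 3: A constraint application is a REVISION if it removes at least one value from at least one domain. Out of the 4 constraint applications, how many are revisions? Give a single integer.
Answer: 1

Derivation:
Constraint 1 (X + W = U) on D(X)={1,2,3,4,5,6} D(W)={1,2,3,4,5,6} D(U)={4,5,6}: X {1,2,3,4,5,6}->{1,2,3,4,5}; W {1,2,3,4,5,6}->{1,2,3,4,5} => REVISION
Constraint 2 (W + X = U) on D(W)={1,2,3,4,5} D(X)={1,2,3,4,5} D(U)={4,5,6}: no change => not a revision
Constraint 3 (W != U) on D(W)={1,2,3,4,5} D(U)={4,5,6}: no change => not a revision
Constraint 4 (X < U) on D(X)={1,2,3,4,5} D(U)={4,5,6}: no change => not a revision
Total revisions = 1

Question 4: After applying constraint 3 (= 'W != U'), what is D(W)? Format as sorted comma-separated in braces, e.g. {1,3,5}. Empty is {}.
Constraint 1 (X + W = U) on D(X)={1,2,3,4,5,6} D(W)={1,2,3,4,5,6} D(U)={4,5,6}: X {1,2,3,4,5,6}->{1,2,3,4,5}; W {1,2,3,4,5,6}->{1,2,3,4,5}
Constraint 2 (W + X = U) on D(W)={1,2,3,4,5} D(X)={1,2,3,4,5} D(U)={4,5,6}: no change
Constraint 3 (W != U) on D(W)={1,2,3,4,5} D(U)={4,5,6}: no change
So after constraint 3: D(W) = {1,2,3,4,5}

Answer: {1,2,3,4,5}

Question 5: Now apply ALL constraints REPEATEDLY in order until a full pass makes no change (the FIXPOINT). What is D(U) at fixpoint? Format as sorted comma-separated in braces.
Answer: {4,5,6}

Derivation:
pass 0 (initial): D(U)={4,5,6}
pass 1: W {1,2,3,4,5,6}->{1,2,3,4,5}; X {1,2,3,4,5,6}->{1,2,3,4,5}
pass 2: no change
Fixpoint after 2 passes: D(U) = {4,5,6}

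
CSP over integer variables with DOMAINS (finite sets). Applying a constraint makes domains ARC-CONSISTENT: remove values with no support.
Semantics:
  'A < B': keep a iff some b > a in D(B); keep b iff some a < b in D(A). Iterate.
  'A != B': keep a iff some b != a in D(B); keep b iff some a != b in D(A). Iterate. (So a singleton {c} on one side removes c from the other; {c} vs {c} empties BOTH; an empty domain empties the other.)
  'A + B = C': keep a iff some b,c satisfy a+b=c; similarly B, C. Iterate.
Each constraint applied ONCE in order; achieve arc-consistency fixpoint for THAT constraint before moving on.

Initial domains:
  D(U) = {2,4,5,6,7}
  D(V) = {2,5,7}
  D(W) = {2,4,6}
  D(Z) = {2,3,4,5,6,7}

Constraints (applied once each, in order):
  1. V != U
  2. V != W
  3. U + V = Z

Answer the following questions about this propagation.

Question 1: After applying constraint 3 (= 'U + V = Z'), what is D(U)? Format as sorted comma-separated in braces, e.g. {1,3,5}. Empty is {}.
Answer: {2,4,5}

Derivation:
Constraint 1 (V != U) on D(V)={2,5,7} D(U)={2,4,5,6,7}: no change
Constraint 2 (V != W) on D(V)={2,5,7} D(W)={2,4,6}: no change
Constraint 3 (U + V = Z) on D(U)={2,4,5,6,7} D(V)={2,5,7} D(Z)={2,3,4,5,6,7}: U {2,4,5,6,7}->{2,4,5}; V {2,5,7}->{2,5}; Z {2,3,4,5,6,7}->{4,6,7}
So after constraint 3: D(U) = {2,4,5}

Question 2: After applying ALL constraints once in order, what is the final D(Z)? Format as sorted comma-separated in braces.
Constraint 1 (V != U) on D(V)={2,5,7} D(U)={2,4,5,6,7}: no change
Constraint 2 (V != W) on D(V)={2,5,7} D(W)={2,4,6}: no change
Constraint 3 (U + V = Z) on D(U)={2,4,5,6,7} D(V)={2,5,7} D(Z)={2,3,4,5,6,7}: U {2,4,5,6,7}->{2,4,5}; V {2,5,7}->{2,5}; Z {2,3,4,5,6,7}->{4,6,7}
So after all 3 constraints: D(Z) = {4,6,7}

Answer: {4,6,7}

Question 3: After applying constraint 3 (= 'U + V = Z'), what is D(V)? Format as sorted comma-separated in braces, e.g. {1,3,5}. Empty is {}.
Answer: {2,5}

Derivation:
Constraint 1 (V != U) on D(V)={2,5,7} D(U)={2,4,5,6,7}: no change
Constraint 2 (V != W) on D(V)={2,5,7} D(W)={2,4,6}: no change
Constraint 3 (U + V = Z) on D(U)={2,4,5,6,7} D(V)={2,5,7} D(Z)={2,3,4,5,6,7}: U {2,4,5,6,7}->{2,4,5}; V {2,5,7}->{2,5}; Z {2,3,4,5,6,7}->{4,6,7}
So after constraint 3: D(V) = {2,5}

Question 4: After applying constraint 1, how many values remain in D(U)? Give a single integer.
Constraint 1 (V != U) on D(V)={2,5,7} D(U)={2,4,5,6,7}: no change
So after constraint 1: D(U)={2,4,5,6,7}, size = 5

Answer: 5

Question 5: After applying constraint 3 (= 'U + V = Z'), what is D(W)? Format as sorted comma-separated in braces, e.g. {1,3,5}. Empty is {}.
Constraint 1 (V != U) on D(V)={2,5,7} D(U)={2,4,5,6,7}: no change
Constraint 2 (V != W) on D(V)={2,5,7} D(W)={2,4,6}: no change
Constraint 3 (U + V = Z) on D(U)={2,4,5,6,7} D(V)={2,5,7} D(Z)={2,3,4,5,6,7}: U {2,4,5,6,7}->{2,4,5}; V {2,5,7}->{2,5}; Z {2,3,4,5,6,7}->{4,6,7}
So after constraint 3: D(W) = {2,4,6}

Answer: {2,4,6}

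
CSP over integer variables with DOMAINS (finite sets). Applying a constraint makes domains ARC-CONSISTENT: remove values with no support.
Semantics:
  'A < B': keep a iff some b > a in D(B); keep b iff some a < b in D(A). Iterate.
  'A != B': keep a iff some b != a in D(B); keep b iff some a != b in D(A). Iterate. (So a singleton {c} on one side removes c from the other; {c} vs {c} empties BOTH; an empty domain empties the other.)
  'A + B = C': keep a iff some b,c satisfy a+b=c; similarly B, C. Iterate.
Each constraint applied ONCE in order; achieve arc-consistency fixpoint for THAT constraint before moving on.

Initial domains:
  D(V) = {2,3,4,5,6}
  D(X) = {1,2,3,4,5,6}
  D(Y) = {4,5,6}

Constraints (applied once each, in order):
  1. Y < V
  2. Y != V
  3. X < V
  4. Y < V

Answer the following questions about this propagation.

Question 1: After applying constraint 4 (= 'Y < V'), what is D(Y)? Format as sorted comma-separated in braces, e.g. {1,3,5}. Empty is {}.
Answer: {4,5}

Derivation:
Constraint 1 (Y < V) on D(Y)={4,5,6} D(V)={2,3,4,5,6}: Y {4,5,6}->{4,5}; V {2,3,4,5,6}->{5,6}
Constraint 2 (Y != V) on D(Y)={4,5} D(V)={5,6}: no change
Constraint 3 (X < V) on D(X)={1,2,3,4,5,6} D(V)={5,6}: X {1,2,3,4,5,6}->{1,2,3,4,5}
Constraint 4 (Y < V) on D(Y)={4,5} D(V)={5,6}: no change
So after constraint 4: D(Y) = {4,5}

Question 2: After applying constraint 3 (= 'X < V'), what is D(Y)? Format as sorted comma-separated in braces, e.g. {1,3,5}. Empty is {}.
Constraint 1 (Y < V) on D(Y)={4,5,6} D(V)={2,3,4,5,6}: Y {4,5,6}->{4,5}; V {2,3,4,5,6}->{5,6}
Constraint 2 (Y != V) on D(Y)={4,5} D(V)={5,6}: no change
Constraint 3 (X < V) on D(X)={1,2,3,4,5,6} D(V)={5,6}: X {1,2,3,4,5,6}->{1,2,3,4,5}
So after constraint 3: D(Y) = {4,5}

Answer: {4,5}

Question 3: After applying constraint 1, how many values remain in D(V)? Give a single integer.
Constraint 1 (Y < V) on D(Y)={4,5,6} D(V)={2,3,4,5,6}: Y {4,5,6}->{4,5}; V {2,3,4,5,6}->{5,6}
So after constraint 1: D(V)={5,6}, size = 2

Answer: 2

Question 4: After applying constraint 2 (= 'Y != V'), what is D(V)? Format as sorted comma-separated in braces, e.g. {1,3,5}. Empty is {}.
Constraint 1 (Y < V) on D(Y)={4,5,6} D(V)={2,3,4,5,6}: Y {4,5,6}->{4,5}; V {2,3,4,5,6}->{5,6}
Constraint 2 (Y != V) on D(Y)={4,5} D(V)={5,6}: no change
So after constraint 2: D(V) = {5,6}

Answer: {5,6}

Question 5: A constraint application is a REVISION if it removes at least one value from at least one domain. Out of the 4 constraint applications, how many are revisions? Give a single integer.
Answer: 2

Derivation:
Constraint 1 (Y < V) on D(Y)={4,5,6} D(V)={2,3,4,5,6}: Y {4,5,6}->{4,5}; V {2,3,4,5,6}->{5,6} => REVISION
Constraint 2 (Y != V) on D(Y)={4,5} D(V)={5,6}: no change => not a revision
Constraint 3 (X < V) on D(X)={1,2,3,4,5,6} D(V)={5,6}: X {1,2,3,4,5,6}->{1,2,3,4,5} => REVISION
Constraint 4 (Y < V) on D(Y)={4,5} D(V)={5,6}: no change => not a revision
Total revisions = 2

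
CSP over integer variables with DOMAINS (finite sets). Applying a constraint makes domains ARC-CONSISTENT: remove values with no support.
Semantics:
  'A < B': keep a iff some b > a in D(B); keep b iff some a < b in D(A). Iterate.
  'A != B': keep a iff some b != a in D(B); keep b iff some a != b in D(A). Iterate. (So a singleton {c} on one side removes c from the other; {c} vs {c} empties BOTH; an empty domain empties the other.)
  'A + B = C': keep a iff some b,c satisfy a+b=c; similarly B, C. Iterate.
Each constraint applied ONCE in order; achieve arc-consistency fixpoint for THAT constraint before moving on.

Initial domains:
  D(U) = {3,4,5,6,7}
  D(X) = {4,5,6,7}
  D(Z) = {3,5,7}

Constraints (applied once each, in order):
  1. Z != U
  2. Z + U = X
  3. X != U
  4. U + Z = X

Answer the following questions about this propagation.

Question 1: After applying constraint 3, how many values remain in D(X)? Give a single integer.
Answer: 2

Derivation:
Constraint 1 (Z != U) on D(Z)={3,5,7} D(U)={3,4,5,6,7}: no change
Constraint 2 (Z + U = X) on D(Z)={3,5,7} D(U)={3,4,5,6,7} D(X)={4,5,6,7}: Z {3,5,7}->{3}; U {3,4,5,6,7}->{3,4}; X {4,5,6,7}->{6,7}
Constraint 3 (X != U) on D(X)={6,7} D(U)={3,4}: no change
So after constraint 3: D(X)={6,7}, size = 2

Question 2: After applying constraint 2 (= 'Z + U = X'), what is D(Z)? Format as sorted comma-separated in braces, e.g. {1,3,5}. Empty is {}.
Constraint 1 (Z != U) on D(Z)={3,5,7} D(U)={3,4,5,6,7}: no change
Constraint 2 (Z + U = X) on D(Z)={3,5,7} D(U)={3,4,5,6,7} D(X)={4,5,6,7}: Z {3,5,7}->{3}; U {3,4,5,6,7}->{3,4}; X {4,5,6,7}->{6,7}
So after constraint 2: D(Z) = {3}

Answer: {3}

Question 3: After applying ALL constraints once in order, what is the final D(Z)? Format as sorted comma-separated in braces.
Answer: {3}

Derivation:
Constraint 1 (Z != U) on D(Z)={3,5,7} D(U)={3,4,5,6,7}: no change
Constraint 2 (Z + U = X) on D(Z)={3,5,7} D(U)={3,4,5,6,7} D(X)={4,5,6,7}: Z {3,5,7}->{3}; U {3,4,5,6,7}->{3,4}; X {4,5,6,7}->{6,7}
Constraint 3 (X != U) on D(X)={6,7} D(U)={3,4}: no change
Constraint 4 (U + Z = X) on D(U)={3,4} D(Z)={3} D(X)={6,7}: no change
So after all 4 constraints: D(Z) = {3}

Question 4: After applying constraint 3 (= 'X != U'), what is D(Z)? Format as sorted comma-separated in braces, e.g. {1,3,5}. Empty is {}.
Constraint 1 (Z != U) on D(Z)={3,5,7} D(U)={3,4,5,6,7}: no change
Constraint 2 (Z + U = X) on D(Z)={3,5,7} D(U)={3,4,5,6,7} D(X)={4,5,6,7}: Z {3,5,7}->{3}; U {3,4,5,6,7}->{3,4}; X {4,5,6,7}->{6,7}
Constraint 3 (X != U) on D(X)={6,7} D(U)={3,4}: no change
So after constraint 3: D(Z) = {3}

Answer: {3}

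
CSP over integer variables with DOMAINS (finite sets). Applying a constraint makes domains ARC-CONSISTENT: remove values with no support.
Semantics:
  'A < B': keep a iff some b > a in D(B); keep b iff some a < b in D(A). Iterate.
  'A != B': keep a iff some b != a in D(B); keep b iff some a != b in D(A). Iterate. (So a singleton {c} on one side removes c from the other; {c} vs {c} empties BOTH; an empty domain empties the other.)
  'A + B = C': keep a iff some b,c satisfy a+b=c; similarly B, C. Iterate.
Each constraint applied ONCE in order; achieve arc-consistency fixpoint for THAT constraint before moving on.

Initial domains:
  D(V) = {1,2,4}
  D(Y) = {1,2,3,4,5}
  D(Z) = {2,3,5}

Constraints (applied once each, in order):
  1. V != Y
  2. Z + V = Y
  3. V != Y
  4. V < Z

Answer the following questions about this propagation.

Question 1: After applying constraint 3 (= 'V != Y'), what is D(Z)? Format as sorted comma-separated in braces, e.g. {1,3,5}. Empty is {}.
Constraint 1 (V != Y) on D(V)={1,2,4} D(Y)={1,2,3,4,5}: no change
Constraint 2 (Z + V = Y) on D(Z)={2,3,5} D(V)={1,2,4} D(Y)={1,2,3,4,5}: Z {2,3,5}->{2,3}; V {1,2,4}->{1,2}; Y {1,2,3,4,5}->{3,4,5}
Constraint 3 (V != Y) on D(V)={1,2} D(Y)={3,4,5}: no change
So after constraint 3: D(Z) = {2,3}

Answer: {2,3}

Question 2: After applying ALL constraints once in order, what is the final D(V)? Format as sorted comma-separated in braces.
Answer: {1,2}

Derivation:
Constraint 1 (V != Y) on D(V)={1,2,4} D(Y)={1,2,3,4,5}: no change
Constraint 2 (Z + V = Y) on D(Z)={2,3,5} D(V)={1,2,4} D(Y)={1,2,3,4,5}: Z {2,3,5}->{2,3}; V {1,2,4}->{1,2}; Y {1,2,3,4,5}->{3,4,5}
Constraint 3 (V != Y) on D(V)={1,2} D(Y)={3,4,5}: no change
Constraint 4 (V < Z) on D(V)={1,2} D(Z)={2,3}: no change
So after all 4 constraints: D(V) = {1,2}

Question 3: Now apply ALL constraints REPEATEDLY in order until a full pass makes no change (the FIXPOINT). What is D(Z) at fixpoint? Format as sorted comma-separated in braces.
pass 0 (initial): D(Z)={2,3,5}
pass 1: V {1,2,4}->{1,2}; Y {1,2,3,4,5}->{3,4,5}; Z {2,3,5}->{2,3}
pass 2: no change
Fixpoint after 2 passes: D(Z) = {2,3}

Answer: {2,3}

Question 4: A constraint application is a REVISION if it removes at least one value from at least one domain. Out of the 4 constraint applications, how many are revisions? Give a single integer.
Answer: 1

Derivation:
Constraint 1 (V != Y) on D(V)={1,2,4} D(Y)={1,2,3,4,5}: no change => not a revision
Constraint 2 (Z + V = Y) on D(Z)={2,3,5} D(V)={1,2,4} D(Y)={1,2,3,4,5}: Z {2,3,5}->{2,3}; V {1,2,4}->{1,2}; Y {1,2,3,4,5}->{3,4,5} => REVISION
Constraint 3 (V != Y) on D(V)={1,2} D(Y)={3,4,5}: no change => not a revision
Constraint 4 (V < Z) on D(V)={1,2} D(Z)={2,3}: no change => not a revision
Total revisions = 1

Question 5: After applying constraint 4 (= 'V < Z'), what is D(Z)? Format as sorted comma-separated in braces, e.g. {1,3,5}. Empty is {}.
Answer: {2,3}

Derivation:
Constraint 1 (V != Y) on D(V)={1,2,4} D(Y)={1,2,3,4,5}: no change
Constraint 2 (Z + V = Y) on D(Z)={2,3,5} D(V)={1,2,4} D(Y)={1,2,3,4,5}: Z {2,3,5}->{2,3}; V {1,2,4}->{1,2}; Y {1,2,3,4,5}->{3,4,5}
Constraint 3 (V != Y) on D(V)={1,2} D(Y)={3,4,5}: no change
Constraint 4 (V < Z) on D(V)={1,2} D(Z)={2,3}: no change
So after constraint 4: D(Z) = {2,3}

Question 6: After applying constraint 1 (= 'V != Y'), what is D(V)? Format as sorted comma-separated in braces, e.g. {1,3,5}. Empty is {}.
Constraint 1 (V != Y) on D(V)={1,2,4} D(Y)={1,2,3,4,5}: no change
So after constraint 1: D(V) = {1,2,4}

Answer: {1,2,4}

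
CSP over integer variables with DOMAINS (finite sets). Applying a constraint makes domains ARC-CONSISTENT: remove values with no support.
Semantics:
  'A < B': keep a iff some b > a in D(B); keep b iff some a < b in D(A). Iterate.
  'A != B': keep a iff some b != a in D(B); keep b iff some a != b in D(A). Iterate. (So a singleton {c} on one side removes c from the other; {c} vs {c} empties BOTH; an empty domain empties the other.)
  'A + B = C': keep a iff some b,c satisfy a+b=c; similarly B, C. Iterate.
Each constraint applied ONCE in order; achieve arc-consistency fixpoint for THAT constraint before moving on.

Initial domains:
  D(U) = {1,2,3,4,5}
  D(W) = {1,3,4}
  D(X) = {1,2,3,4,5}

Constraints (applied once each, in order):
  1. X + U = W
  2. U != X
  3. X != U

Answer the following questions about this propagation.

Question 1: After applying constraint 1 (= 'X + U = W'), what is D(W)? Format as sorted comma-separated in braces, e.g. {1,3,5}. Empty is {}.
Constraint 1 (X + U = W) on D(X)={1,2,3,4,5} D(U)={1,2,3,4,5} D(W)={1,3,4}: X {1,2,3,4,5}->{1,2,3}; U {1,2,3,4,5}->{1,2,3}; W {1,3,4}->{3,4}
So after constraint 1: D(W) = {3,4}

Answer: {3,4}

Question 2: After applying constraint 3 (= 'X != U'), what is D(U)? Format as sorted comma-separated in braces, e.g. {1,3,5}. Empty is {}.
Constraint 1 (X + U = W) on D(X)={1,2,3,4,5} D(U)={1,2,3,4,5} D(W)={1,3,4}: X {1,2,3,4,5}->{1,2,3}; U {1,2,3,4,5}->{1,2,3}; W {1,3,4}->{3,4}
Constraint 2 (U != X) on D(U)={1,2,3} D(X)={1,2,3}: no change
Constraint 3 (X != U) on D(X)={1,2,3} D(U)={1,2,3}: no change
So after constraint 3: D(U) = {1,2,3}

Answer: {1,2,3}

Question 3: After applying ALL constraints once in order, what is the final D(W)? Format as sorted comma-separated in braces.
Constraint 1 (X + U = W) on D(X)={1,2,3,4,5} D(U)={1,2,3,4,5} D(W)={1,3,4}: X {1,2,3,4,5}->{1,2,3}; U {1,2,3,4,5}->{1,2,3}; W {1,3,4}->{3,4}
Constraint 2 (U != X) on D(U)={1,2,3} D(X)={1,2,3}: no change
Constraint 3 (X != U) on D(X)={1,2,3} D(U)={1,2,3}: no change
So after all 3 constraints: D(W) = {3,4}

Answer: {3,4}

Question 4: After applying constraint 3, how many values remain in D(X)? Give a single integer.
Answer: 3

Derivation:
Constraint 1 (X + U = W) on D(X)={1,2,3,4,5} D(U)={1,2,3,4,5} D(W)={1,3,4}: X {1,2,3,4,5}->{1,2,3}; U {1,2,3,4,5}->{1,2,3}; W {1,3,4}->{3,4}
Constraint 2 (U != X) on D(U)={1,2,3} D(X)={1,2,3}: no change
Constraint 3 (X != U) on D(X)={1,2,3} D(U)={1,2,3}: no change
So after constraint 3: D(X)={1,2,3}, size = 3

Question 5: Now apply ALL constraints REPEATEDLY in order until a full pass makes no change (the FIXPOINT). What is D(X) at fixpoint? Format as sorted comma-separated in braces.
pass 0 (initial): D(X)={1,2,3,4,5}
pass 1: U {1,2,3,4,5}->{1,2,3}; W {1,3,4}->{3,4}; X {1,2,3,4,5}->{1,2,3}
pass 2: no change
Fixpoint after 2 passes: D(X) = {1,2,3}

Answer: {1,2,3}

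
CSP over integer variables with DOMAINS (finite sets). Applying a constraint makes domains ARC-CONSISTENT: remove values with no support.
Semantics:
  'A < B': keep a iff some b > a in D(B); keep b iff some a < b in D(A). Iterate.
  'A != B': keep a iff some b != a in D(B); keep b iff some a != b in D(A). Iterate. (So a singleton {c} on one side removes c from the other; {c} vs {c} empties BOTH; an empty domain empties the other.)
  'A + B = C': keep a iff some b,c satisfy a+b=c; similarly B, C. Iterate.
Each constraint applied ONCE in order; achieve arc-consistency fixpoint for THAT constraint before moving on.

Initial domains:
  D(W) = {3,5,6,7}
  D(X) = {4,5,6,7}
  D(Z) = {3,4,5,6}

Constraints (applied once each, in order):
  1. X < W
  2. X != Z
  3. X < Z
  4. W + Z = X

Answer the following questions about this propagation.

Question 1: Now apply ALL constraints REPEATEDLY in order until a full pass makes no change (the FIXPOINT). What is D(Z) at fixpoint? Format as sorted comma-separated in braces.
Answer: {}

Derivation:
pass 0 (initial): D(Z)={3,4,5,6}
pass 1: W {3,5,6,7}->{}; X {4,5,6,7}->{}; Z {3,4,5,6}->{}
pass 2: no change
Fixpoint after 2 passes: D(Z) = {}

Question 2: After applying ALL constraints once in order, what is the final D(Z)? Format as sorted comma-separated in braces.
Constraint 1 (X < W) on D(X)={4,5,6,7} D(W)={3,5,6,7}: X {4,5,6,7}->{4,5,6}; W {3,5,6,7}->{5,6,7}
Constraint 2 (X != Z) on D(X)={4,5,6} D(Z)={3,4,5,6}: no change
Constraint 3 (X < Z) on D(X)={4,5,6} D(Z)={3,4,5,6}: X {4,5,6}->{4,5}; Z {3,4,5,6}->{5,6}
Constraint 4 (W + Z = X) on D(W)={5,6,7} D(Z)={5,6} D(X)={4,5}: W {5,6,7}->{}; Z {5,6}->{}; X {4,5}->{}
So after all 4 constraints: D(Z) = {}

Answer: {}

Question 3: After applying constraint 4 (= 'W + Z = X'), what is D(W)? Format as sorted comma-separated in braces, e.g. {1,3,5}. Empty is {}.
Answer: {}

Derivation:
Constraint 1 (X < W) on D(X)={4,5,6,7} D(W)={3,5,6,7}: X {4,5,6,7}->{4,5,6}; W {3,5,6,7}->{5,6,7}
Constraint 2 (X != Z) on D(X)={4,5,6} D(Z)={3,4,5,6}: no change
Constraint 3 (X < Z) on D(X)={4,5,6} D(Z)={3,4,5,6}: X {4,5,6}->{4,5}; Z {3,4,5,6}->{5,6}
Constraint 4 (W + Z = X) on D(W)={5,6,7} D(Z)={5,6} D(X)={4,5}: W {5,6,7}->{}; Z {5,6}->{}; X {4,5}->{}
So after constraint 4: D(W) = {}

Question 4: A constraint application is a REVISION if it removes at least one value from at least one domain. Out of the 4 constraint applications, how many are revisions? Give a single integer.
Answer: 3

Derivation:
Constraint 1 (X < W) on D(X)={4,5,6,7} D(W)={3,5,6,7}: X {4,5,6,7}->{4,5,6}; W {3,5,6,7}->{5,6,7} => REVISION
Constraint 2 (X != Z) on D(X)={4,5,6} D(Z)={3,4,5,6}: no change => not a revision
Constraint 3 (X < Z) on D(X)={4,5,6} D(Z)={3,4,5,6}: X {4,5,6}->{4,5}; Z {3,4,5,6}->{5,6} => REVISION
Constraint 4 (W + Z = X) on D(W)={5,6,7} D(Z)={5,6} D(X)={4,5}: W {5,6,7}->{}; Z {5,6}->{}; X {4,5}->{} => REVISION
Total revisions = 3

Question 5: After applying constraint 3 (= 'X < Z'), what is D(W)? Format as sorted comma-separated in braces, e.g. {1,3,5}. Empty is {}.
Constraint 1 (X < W) on D(X)={4,5,6,7} D(W)={3,5,6,7}: X {4,5,6,7}->{4,5,6}; W {3,5,6,7}->{5,6,7}
Constraint 2 (X != Z) on D(X)={4,5,6} D(Z)={3,4,5,6}: no change
Constraint 3 (X < Z) on D(X)={4,5,6} D(Z)={3,4,5,6}: X {4,5,6}->{4,5}; Z {3,4,5,6}->{5,6}
So after constraint 3: D(W) = {5,6,7}

Answer: {5,6,7}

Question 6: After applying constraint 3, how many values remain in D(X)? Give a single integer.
Constraint 1 (X < W) on D(X)={4,5,6,7} D(W)={3,5,6,7}: X {4,5,6,7}->{4,5,6}; W {3,5,6,7}->{5,6,7}
Constraint 2 (X != Z) on D(X)={4,5,6} D(Z)={3,4,5,6}: no change
Constraint 3 (X < Z) on D(X)={4,5,6} D(Z)={3,4,5,6}: X {4,5,6}->{4,5}; Z {3,4,5,6}->{5,6}
So after constraint 3: D(X)={4,5}, size = 2

Answer: 2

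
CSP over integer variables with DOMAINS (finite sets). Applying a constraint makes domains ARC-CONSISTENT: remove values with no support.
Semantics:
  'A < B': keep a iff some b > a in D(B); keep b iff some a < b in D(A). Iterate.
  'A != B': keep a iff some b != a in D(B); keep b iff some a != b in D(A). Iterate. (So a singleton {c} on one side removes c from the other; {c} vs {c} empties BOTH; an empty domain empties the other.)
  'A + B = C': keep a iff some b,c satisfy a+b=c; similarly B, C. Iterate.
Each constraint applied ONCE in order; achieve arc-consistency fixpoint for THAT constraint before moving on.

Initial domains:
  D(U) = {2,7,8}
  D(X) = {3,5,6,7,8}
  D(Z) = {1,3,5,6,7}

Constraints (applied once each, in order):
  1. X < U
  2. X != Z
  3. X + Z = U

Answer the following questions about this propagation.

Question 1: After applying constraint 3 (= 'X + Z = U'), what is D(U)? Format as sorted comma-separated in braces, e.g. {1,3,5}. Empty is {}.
Answer: {7,8}

Derivation:
Constraint 1 (X < U) on D(X)={3,5,6,7,8} D(U)={2,7,8}: X {3,5,6,7,8}->{3,5,6,7}; U {2,7,8}->{7,8}
Constraint 2 (X != Z) on D(X)={3,5,6,7} D(Z)={1,3,5,6,7}: no change
Constraint 3 (X + Z = U) on D(X)={3,5,6,7} D(Z)={1,3,5,6,7} D(U)={7,8}: Z {1,3,5,6,7}->{1,3,5}
So after constraint 3: D(U) = {7,8}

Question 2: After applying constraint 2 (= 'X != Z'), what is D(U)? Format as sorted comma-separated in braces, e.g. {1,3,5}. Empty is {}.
Constraint 1 (X < U) on D(X)={3,5,6,7,8} D(U)={2,7,8}: X {3,5,6,7,8}->{3,5,6,7}; U {2,7,8}->{7,8}
Constraint 2 (X != Z) on D(X)={3,5,6,7} D(Z)={1,3,5,6,7}: no change
So after constraint 2: D(U) = {7,8}

Answer: {7,8}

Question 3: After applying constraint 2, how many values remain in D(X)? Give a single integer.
Constraint 1 (X < U) on D(X)={3,5,6,7,8} D(U)={2,7,8}: X {3,5,6,7,8}->{3,5,6,7}; U {2,7,8}->{7,8}
Constraint 2 (X != Z) on D(X)={3,5,6,7} D(Z)={1,3,5,6,7}: no change
So after constraint 2: D(X)={3,5,6,7}, size = 4

Answer: 4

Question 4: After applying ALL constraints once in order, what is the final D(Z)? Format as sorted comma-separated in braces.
Constraint 1 (X < U) on D(X)={3,5,6,7,8} D(U)={2,7,8}: X {3,5,6,7,8}->{3,5,6,7}; U {2,7,8}->{7,8}
Constraint 2 (X != Z) on D(X)={3,5,6,7} D(Z)={1,3,5,6,7}: no change
Constraint 3 (X + Z = U) on D(X)={3,5,6,7} D(Z)={1,3,5,6,7} D(U)={7,8}: Z {1,3,5,6,7}->{1,3,5}
So after all 3 constraints: D(Z) = {1,3,5}

Answer: {1,3,5}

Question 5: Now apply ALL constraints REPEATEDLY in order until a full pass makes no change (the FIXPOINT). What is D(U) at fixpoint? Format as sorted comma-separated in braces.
Answer: {7,8}

Derivation:
pass 0 (initial): D(U)={2,7,8}
pass 1: U {2,7,8}->{7,8}; X {3,5,6,7,8}->{3,5,6,7}; Z {1,3,5,6,7}->{1,3,5}
pass 2: no change
Fixpoint after 2 passes: D(U) = {7,8}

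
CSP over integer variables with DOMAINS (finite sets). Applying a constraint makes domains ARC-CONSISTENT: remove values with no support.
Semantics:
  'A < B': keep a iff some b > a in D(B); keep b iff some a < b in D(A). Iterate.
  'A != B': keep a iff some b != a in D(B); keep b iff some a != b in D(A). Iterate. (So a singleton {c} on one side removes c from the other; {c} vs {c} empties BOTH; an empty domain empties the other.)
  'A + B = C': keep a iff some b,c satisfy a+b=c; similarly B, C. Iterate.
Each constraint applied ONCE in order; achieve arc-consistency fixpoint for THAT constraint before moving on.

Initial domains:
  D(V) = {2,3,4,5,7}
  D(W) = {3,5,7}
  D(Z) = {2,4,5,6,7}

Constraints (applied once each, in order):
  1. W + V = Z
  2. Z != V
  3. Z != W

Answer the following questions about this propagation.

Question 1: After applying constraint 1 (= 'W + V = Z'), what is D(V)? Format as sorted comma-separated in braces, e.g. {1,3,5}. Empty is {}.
Constraint 1 (W + V = Z) on D(W)={3,5,7} D(V)={2,3,4,5,7} D(Z)={2,4,5,6,7}: W {3,5,7}->{3,5}; V {2,3,4,5,7}->{2,3,4}; Z {2,4,5,6,7}->{5,6,7}
So after constraint 1: D(V) = {2,3,4}

Answer: {2,3,4}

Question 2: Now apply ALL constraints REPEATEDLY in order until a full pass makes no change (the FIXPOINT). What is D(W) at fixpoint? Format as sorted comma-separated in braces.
pass 0 (initial): D(W)={3,5,7}
pass 1: V {2,3,4,5,7}->{2,3,4}; W {3,5,7}->{3,5}; Z {2,4,5,6,7}->{5,6,7}
pass 2: no change
Fixpoint after 2 passes: D(W) = {3,5}

Answer: {3,5}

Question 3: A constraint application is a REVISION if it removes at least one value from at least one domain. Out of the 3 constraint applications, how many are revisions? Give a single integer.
Answer: 1

Derivation:
Constraint 1 (W + V = Z) on D(W)={3,5,7} D(V)={2,3,4,5,7} D(Z)={2,4,5,6,7}: W {3,5,7}->{3,5}; V {2,3,4,5,7}->{2,3,4}; Z {2,4,5,6,7}->{5,6,7} => REVISION
Constraint 2 (Z != V) on D(Z)={5,6,7} D(V)={2,3,4}: no change => not a revision
Constraint 3 (Z != W) on D(Z)={5,6,7} D(W)={3,5}: no change => not a revision
Total revisions = 1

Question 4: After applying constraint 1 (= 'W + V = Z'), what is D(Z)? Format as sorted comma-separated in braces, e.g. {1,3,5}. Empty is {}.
Answer: {5,6,7}

Derivation:
Constraint 1 (W + V = Z) on D(W)={3,5,7} D(V)={2,3,4,5,7} D(Z)={2,4,5,6,7}: W {3,5,7}->{3,5}; V {2,3,4,5,7}->{2,3,4}; Z {2,4,5,6,7}->{5,6,7}
So after constraint 1: D(Z) = {5,6,7}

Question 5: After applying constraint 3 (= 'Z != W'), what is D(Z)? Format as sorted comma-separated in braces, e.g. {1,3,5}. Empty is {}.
Constraint 1 (W + V = Z) on D(W)={3,5,7} D(V)={2,3,4,5,7} D(Z)={2,4,5,6,7}: W {3,5,7}->{3,5}; V {2,3,4,5,7}->{2,3,4}; Z {2,4,5,6,7}->{5,6,7}
Constraint 2 (Z != V) on D(Z)={5,6,7} D(V)={2,3,4}: no change
Constraint 3 (Z != W) on D(Z)={5,6,7} D(W)={3,5}: no change
So after constraint 3: D(Z) = {5,6,7}

Answer: {5,6,7}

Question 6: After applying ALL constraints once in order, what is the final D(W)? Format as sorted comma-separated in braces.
Answer: {3,5}

Derivation:
Constraint 1 (W + V = Z) on D(W)={3,5,7} D(V)={2,3,4,5,7} D(Z)={2,4,5,6,7}: W {3,5,7}->{3,5}; V {2,3,4,5,7}->{2,3,4}; Z {2,4,5,6,7}->{5,6,7}
Constraint 2 (Z != V) on D(Z)={5,6,7} D(V)={2,3,4}: no change
Constraint 3 (Z != W) on D(Z)={5,6,7} D(W)={3,5}: no change
So after all 3 constraints: D(W) = {3,5}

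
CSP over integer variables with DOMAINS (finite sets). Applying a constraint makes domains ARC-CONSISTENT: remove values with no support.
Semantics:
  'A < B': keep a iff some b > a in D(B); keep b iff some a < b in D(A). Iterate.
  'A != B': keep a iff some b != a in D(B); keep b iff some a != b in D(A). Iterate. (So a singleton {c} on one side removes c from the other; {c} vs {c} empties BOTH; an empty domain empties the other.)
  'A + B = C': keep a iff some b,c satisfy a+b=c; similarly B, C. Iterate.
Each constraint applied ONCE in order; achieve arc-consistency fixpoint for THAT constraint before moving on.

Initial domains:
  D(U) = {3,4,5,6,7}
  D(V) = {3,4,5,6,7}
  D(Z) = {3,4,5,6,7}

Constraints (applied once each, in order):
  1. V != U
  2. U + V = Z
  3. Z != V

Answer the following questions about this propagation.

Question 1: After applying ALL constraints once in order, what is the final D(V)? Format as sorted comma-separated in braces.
Answer: {3,4}

Derivation:
Constraint 1 (V != U) on D(V)={3,4,5,6,7} D(U)={3,4,5,6,7}: no change
Constraint 2 (U + V = Z) on D(U)={3,4,5,6,7} D(V)={3,4,5,6,7} D(Z)={3,4,5,6,7}: U {3,4,5,6,7}->{3,4}; V {3,4,5,6,7}->{3,4}; Z {3,4,5,6,7}->{6,7}
Constraint 3 (Z != V) on D(Z)={6,7} D(V)={3,4}: no change
So after all 3 constraints: D(V) = {3,4}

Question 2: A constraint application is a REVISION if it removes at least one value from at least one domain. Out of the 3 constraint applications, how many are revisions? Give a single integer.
Constraint 1 (V != U) on D(V)={3,4,5,6,7} D(U)={3,4,5,6,7}: no change => not a revision
Constraint 2 (U + V = Z) on D(U)={3,4,5,6,7} D(V)={3,4,5,6,7} D(Z)={3,4,5,6,7}: U {3,4,5,6,7}->{3,4}; V {3,4,5,6,7}->{3,4}; Z {3,4,5,6,7}->{6,7} => REVISION
Constraint 3 (Z != V) on D(Z)={6,7} D(V)={3,4}: no change => not a revision
Total revisions = 1

Answer: 1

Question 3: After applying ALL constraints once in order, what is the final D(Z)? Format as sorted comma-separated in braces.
Constraint 1 (V != U) on D(V)={3,4,5,6,7} D(U)={3,4,5,6,7}: no change
Constraint 2 (U + V = Z) on D(U)={3,4,5,6,7} D(V)={3,4,5,6,7} D(Z)={3,4,5,6,7}: U {3,4,5,6,7}->{3,4}; V {3,4,5,6,7}->{3,4}; Z {3,4,5,6,7}->{6,7}
Constraint 3 (Z != V) on D(Z)={6,7} D(V)={3,4}: no change
So after all 3 constraints: D(Z) = {6,7}

Answer: {6,7}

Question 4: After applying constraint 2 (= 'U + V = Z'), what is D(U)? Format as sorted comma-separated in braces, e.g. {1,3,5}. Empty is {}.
Answer: {3,4}

Derivation:
Constraint 1 (V != U) on D(V)={3,4,5,6,7} D(U)={3,4,5,6,7}: no change
Constraint 2 (U + V = Z) on D(U)={3,4,5,6,7} D(V)={3,4,5,6,7} D(Z)={3,4,5,6,7}: U {3,4,5,6,7}->{3,4}; V {3,4,5,6,7}->{3,4}; Z {3,4,5,6,7}->{6,7}
So after constraint 2: D(U) = {3,4}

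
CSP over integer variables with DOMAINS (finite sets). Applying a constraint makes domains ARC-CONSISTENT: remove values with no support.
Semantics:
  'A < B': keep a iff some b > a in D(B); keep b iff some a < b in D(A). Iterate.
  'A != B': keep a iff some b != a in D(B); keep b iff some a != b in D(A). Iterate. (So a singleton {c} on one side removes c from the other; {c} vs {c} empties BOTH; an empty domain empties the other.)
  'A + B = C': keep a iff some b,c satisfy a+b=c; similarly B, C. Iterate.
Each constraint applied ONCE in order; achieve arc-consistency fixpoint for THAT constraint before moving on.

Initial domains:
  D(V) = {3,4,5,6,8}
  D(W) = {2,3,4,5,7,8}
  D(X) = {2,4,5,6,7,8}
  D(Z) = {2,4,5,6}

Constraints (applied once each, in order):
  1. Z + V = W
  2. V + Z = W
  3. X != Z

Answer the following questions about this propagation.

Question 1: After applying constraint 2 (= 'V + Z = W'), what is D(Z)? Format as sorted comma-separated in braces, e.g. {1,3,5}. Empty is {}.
Constraint 1 (Z + V = W) on D(Z)={2,4,5,6} D(V)={3,4,5,6,8} D(W)={2,3,4,5,7,8}: Z {2,4,5,6}->{2,4,5}; V {3,4,5,6,8}->{3,4,5,6}; W {2,3,4,5,7,8}->{5,7,8}
Constraint 2 (V + Z = W) on D(V)={3,4,5,6} D(Z)={2,4,5} D(W)={5,7,8}: no change
So after constraint 2: D(Z) = {2,4,5}

Answer: {2,4,5}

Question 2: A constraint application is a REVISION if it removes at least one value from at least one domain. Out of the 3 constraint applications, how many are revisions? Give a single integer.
Answer: 1

Derivation:
Constraint 1 (Z + V = W) on D(Z)={2,4,5,6} D(V)={3,4,5,6,8} D(W)={2,3,4,5,7,8}: Z {2,4,5,6}->{2,4,5}; V {3,4,5,6,8}->{3,4,5,6}; W {2,3,4,5,7,8}->{5,7,8} => REVISION
Constraint 2 (V + Z = W) on D(V)={3,4,5,6} D(Z)={2,4,5} D(W)={5,7,8}: no change => not a revision
Constraint 3 (X != Z) on D(X)={2,4,5,6,7,8} D(Z)={2,4,5}: no change => not a revision
Total revisions = 1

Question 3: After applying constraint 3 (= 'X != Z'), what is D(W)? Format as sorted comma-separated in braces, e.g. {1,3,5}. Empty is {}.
Answer: {5,7,8}

Derivation:
Constraint 1 (Z + V = W) on D(Z)={2,4,5,6} D(V)={3,4,5,6,8} D(W)={2,3,4,5,7,8}: Z {2,4,5,6}->{2,4,5}; V {3,4,5,6,8}->{3,4,5,6}; W {2,3,4,5,7,8}->{5,7,8}
Constraint 2 (V + Z = W) on D(V)={3,4,5,6} D(Z)={2,4,5} D(W)={5,7,8}: no change
Constraint 3 (X != Z) on D(X)={2,4,5,6,7,8} D(Z)={2,4,5}: no change
So after constraint 3: D(W) = {5,7,8}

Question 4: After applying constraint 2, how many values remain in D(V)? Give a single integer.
Constraint 1 (Z + V = W) on D(Z)={2,4,5,6} D(V)={3,4,5,6,8} D(W)={2,3,4,5,7,8}: Z {2,4,5,6}->{2,4,5}; V {3,4,5,6,8}->{3,4,5,6}; W {2,3,4,5,7,8}->{5,7,8}
Constraint 2 (V + Z = W) on D(V)={3,4,5,6} D(Z)={2,4,5} D(W)={5,7,8}: no change
So after constraint 2: D(V)={3,4,5,6}, size = 4

Answer: 4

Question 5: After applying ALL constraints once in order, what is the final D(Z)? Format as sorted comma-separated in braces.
Constraint 1 (Z + V = W) on D(Z)={2,4,5,6} D(V)={3,4,5,6,8} D(W)={2,3,4,5,7,8}: Z {2,4,5,6}->{2,4,5}; V {3,4,5,6,8}->{3,4,5,6}; W {2,3,4,5,7,8}->{5,7,8}
Constraint 2 (V + Z = W) on D(V)={3,4,5,6} D(Z)={2,4,5} D(W)={5,7,8}: no change
Constraint 3 (X != Z) on D(X)={2,4,5,6,7,8} D(Z)={2,4,5}: no change
So after all 3 constraints: D(Z) = {2,4,5}

Answer: {2,4,5}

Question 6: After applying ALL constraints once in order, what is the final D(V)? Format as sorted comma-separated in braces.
Answer: {3,4,5,6}

Derivation:
Constraint 1 (Z + V = W) on D(Z)={2,4,5,6} D(V)={3,4,5,6,8} D(W)={2,3,4,5,7,8}: Z {2,4,5,6}->{2,4,5}; V {3,4,5,6,8}->{3,4,5,6}; W {2,3,4,5,7,8}->{5,7,8}
Constraint 2 (V + Z = W) on D(V)={3,4,5,6} D(Z)={2,4,5} D(W)={5,7,8}: no change
Constraint 3 (X != Z) on D(X)={2,4,5,6,7,8} D(Z)={2,4,5}: no change
So after all 3 constraints: D(V) = {3,4,5,6}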